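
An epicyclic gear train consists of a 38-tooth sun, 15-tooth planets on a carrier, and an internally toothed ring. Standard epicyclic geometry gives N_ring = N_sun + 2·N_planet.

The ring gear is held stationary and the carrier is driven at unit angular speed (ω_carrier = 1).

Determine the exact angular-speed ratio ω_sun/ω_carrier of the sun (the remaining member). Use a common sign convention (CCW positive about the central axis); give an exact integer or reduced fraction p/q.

N_ring = 38 + 2·15 = 68
38(ω_s−ω_c) = −68(ω_r−ω_c),  ω_r=0, ω_c=1
ω_s = 1 − (68/38)(0−1) = 53/19
ω_s/ω_c = 53/19

53/19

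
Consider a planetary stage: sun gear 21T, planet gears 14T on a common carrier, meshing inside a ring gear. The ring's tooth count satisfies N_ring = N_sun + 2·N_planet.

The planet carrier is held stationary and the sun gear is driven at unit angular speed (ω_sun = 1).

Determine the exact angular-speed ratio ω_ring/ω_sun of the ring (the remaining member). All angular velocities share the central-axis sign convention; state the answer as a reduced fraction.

-3/7

N_ring = 21 + 2·14 = 49
21(ω_s−ω_c) = −49(ω_r−ω_c),  ω_c=0, ω_s=1
ω_r = 0 − (21/49)(1−0) = -3/7
ω_r/ω_s = -3/7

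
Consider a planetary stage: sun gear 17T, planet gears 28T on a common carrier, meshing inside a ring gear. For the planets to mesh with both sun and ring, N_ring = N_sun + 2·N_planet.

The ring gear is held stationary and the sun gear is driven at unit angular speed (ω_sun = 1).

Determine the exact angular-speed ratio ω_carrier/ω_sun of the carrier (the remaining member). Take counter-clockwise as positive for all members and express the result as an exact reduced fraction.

N_ring = 17 + 2·28 = 73
17(ω_s−ω_c) = −73(ω_r−ω_c),  ω_r=0, ω_s=1
17(1−ω_c) = −73(0−ω_c)  ⇒  90ω_c = 17  ⇒  ω_c = 17/90
ω_c/ω_s = 17/90

17/90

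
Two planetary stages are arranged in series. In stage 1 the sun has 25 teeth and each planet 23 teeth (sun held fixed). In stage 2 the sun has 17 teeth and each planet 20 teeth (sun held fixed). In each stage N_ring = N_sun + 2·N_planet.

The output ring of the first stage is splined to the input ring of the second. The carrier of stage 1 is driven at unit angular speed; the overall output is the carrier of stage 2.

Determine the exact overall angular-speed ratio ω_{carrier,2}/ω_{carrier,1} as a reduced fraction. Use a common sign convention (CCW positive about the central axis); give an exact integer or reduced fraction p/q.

Stage 1: N_ring = 25 + 2·23 = 71
Stage 1: 25(ω_s−ω_c) = −71(ω_r−ω_c),  ω_s=0, ω_c=1
Stage 1: ω_r = 1 − (25/71)(0−1) = 96/71
  ⇒ ω_r¹/ω_c¹ = 96/71
Stage 2: N_ring = 17 + 2·20 = 57
Stage 2: 17(ω_s−ω_c) = −57(ω_r−ω_c),  ω_s=0, ω_r=1
Stage 2: 17(0−ω_c) = −57(1−ω_c)  ⇒  74ω_c = 57  ⇒  ω_c = 57/74
  ⇒ ω_c²/ω_r² = 57/74
Coupling ω_r² = ω_r¹ ⇒ overall = 96/71 × 57/74 = 2736/2627

2736/2627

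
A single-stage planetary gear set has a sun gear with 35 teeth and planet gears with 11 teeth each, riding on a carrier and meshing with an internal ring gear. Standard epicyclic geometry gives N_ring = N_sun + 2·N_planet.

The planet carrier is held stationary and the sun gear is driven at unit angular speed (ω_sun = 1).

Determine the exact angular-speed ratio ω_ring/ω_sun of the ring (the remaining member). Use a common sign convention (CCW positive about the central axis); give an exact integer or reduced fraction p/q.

-35/57

N_ring = 35 + 2·11 = 57
35(ω_s−ω_c) = −57(ω_r−ω_c),  ω_c=0, ω_s=1
ω_r = 0 − (35/57)(1−0) = -35/57
ω_r/ω_s = -35/57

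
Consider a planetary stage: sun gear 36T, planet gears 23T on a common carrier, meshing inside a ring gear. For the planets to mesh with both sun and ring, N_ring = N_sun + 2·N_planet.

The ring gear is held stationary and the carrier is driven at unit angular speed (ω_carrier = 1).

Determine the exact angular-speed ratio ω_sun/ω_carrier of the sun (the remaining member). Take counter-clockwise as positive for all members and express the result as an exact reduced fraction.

59/18

N_ring = 36 + 2·23 = 82
36(ω_s−ω_c) = −82(ω_r−ω_c),  ω_r=0, ω_c=1
ω_s = 1 − (82/36)(0−1) = 59/18
ω_s/ω_c = 59/18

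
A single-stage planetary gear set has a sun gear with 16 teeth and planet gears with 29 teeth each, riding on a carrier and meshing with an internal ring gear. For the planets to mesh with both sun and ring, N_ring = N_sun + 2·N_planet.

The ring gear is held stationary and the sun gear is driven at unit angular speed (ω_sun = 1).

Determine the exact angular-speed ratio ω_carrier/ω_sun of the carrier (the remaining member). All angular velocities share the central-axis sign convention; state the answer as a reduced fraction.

8/45

N_ring = 16 + 2·29 = 74
16(ω_s−ω_c) = −74(ω_r−ω_c),  ω_r=0, ω_s=1
16(1−ω_c) = −74(0−ω_c)  ⇒  90ω_c = 16  ⇒  ω_c = 8/45
ω_c/ω_s = 8/45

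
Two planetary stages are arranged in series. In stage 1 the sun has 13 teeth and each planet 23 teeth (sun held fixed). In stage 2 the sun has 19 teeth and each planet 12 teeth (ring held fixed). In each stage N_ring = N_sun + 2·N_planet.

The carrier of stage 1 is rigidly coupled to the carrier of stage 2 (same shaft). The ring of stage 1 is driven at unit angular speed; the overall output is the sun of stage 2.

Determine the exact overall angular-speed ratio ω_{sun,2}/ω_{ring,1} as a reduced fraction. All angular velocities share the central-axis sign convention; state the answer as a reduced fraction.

Stage 1: N_ring = 13 + 2·23 = 59
Stage 1: 13(ω_s−ω_c) = −59(ω_r−ω_c),  ω_s=0, ω_r=1
Stage 1: 13(0−ω_c) = −59(1−ω_c)  ⇒  72ω_c = 59  ⇒  ω_c = 59/72
  ⇒ ω_c¹/ω_r¹ = 59/72
Stage 2: N_ring = 19 + 2·12 = 43
Stage 2: 19(ω_s−ω_c) = −43(ω_r−ω_c),  ω_r=0, ω_c=1
Stage 2: ω_s = 1 − (43/19)(0−1) = 62/19
  ⇒ ω_s²/ω_c² = 62/19
Coupling ω_c² = ω_c¹ ⇒ overall = 59/72 × 62/19 = 1829/684

1829/684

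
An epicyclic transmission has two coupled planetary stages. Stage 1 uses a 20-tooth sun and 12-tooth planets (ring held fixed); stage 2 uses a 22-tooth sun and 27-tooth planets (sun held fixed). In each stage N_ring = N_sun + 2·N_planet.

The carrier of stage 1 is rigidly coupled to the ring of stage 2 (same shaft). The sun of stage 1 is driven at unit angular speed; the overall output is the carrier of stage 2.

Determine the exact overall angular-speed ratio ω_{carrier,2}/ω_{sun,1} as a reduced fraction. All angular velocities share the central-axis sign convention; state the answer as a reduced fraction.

Stage 1: N_ring = 20 + 2·12 = 44
Stage 1: 20(ω_s−ω_c) = −44(ω_r−ω_c),  ω_r=0, ω_s=1
Stage 1: 20(1−ω_c) = −44(0−ω_c)  ⇒  64ω_c = 20  ⇒  ω_c = 5/16
  ⇒ ω_c¹/ω_s¹ = 5/16
Stage 2: N_ring = 22 + 2·27 = 76
Stage 2: 22(ω_s−ω_c) = −76(ω_r−ω_c),  ω_s=0, ω_r=1
Stage 2: 22(0−ω_c) = −76(1−ω_c)  ⇒  98ω_c = 76  ⇒  ω_c = 38/49
  ⇒ ω_c²/ω_r² = 38/49
Coupling ω_r² = ω_c¹ ⇒ overall = 5/16 × 38/49 = 95/392

95/392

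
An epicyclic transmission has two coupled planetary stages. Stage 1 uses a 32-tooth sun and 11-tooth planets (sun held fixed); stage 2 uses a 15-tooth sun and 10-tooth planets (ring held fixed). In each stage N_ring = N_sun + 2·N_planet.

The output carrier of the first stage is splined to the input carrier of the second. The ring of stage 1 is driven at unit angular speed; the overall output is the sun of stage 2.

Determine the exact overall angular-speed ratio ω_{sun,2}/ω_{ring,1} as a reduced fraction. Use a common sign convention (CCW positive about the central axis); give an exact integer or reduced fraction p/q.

Stage 1: N_ring = 32 + 2·11 = 54
Stage 1: 32(ω_s−ω_c) = −54(ω_r−ω_c),  ω_s=0, ω_r=1
Stage 1: 32(0−ω_c) = −54(1−ω_c)  ⇒  86ω_c = 54  ⇒  ω_c = 27/43
  ⇒ ω_c¹/ω_r¹ = 27/43
Stage 2: N_ring = 15 + 2·10 = 35
Stage 2: 15(ω_s−ω_c) = −35(ω_r−ω_c),  ω_r=0, ω_c=1
Stage 2: ω_s = 1 − (35/15)(0−1) = 10/3
  ⇒ ω_s²/ω_c² = 10/3
Coupling ω_c² = ω_c¹ ⇒ overall = 27/43 × 10/3 = 90/43

90/43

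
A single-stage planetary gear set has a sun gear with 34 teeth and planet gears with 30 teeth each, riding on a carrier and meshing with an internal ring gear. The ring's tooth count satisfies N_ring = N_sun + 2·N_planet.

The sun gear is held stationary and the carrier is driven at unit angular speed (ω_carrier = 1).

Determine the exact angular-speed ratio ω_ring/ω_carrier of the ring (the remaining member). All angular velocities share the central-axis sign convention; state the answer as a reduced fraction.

N_ring = 34 + 2·30 = 94
34(ω_s−ω_c) = −94(ω_r−ω_c),  ω_s=0, ω_c=1
ω_r = 1 − (34/94)(0−1) = 64/47
ω_r/ω_c = 64/47

64/47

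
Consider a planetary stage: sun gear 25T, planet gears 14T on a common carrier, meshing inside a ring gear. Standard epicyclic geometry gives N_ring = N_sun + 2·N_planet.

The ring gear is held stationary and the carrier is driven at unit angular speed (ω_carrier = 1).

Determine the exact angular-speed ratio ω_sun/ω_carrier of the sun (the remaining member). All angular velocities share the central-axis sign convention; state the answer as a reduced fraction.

78/25

N_ring = 25 + 2·14 = 53
25(ω_s−ω_c) = −53(ω_r−ω_c),  ω_r=0, ω_c=1
ω_s = 1 − (53/25)(0−1) = 78/25
ω_s/ω_c = 78/25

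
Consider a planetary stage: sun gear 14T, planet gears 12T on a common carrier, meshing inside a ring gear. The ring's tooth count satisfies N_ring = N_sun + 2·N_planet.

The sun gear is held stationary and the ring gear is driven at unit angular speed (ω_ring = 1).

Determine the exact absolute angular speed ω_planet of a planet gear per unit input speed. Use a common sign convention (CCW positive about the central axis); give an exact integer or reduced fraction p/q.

19/12

N_ring = 14 + 2·12 = 38
14(ω_s−ω_c) = −38(ω_r−ω_c),  ω_s=0, ω_r=1
14(0−ω_c) = −38(1−ω_c)  ⇒  52ω_c = 38  ⇒  ω_c = 19/26
sun–planet: 14·(0−19/26) = −12·(ω_p−ω_c)  ⇒  ω_p−ω_c = −(14/12)·(-19/26) = 133/156
ω_p = 19/26 + 133/156 = 19/12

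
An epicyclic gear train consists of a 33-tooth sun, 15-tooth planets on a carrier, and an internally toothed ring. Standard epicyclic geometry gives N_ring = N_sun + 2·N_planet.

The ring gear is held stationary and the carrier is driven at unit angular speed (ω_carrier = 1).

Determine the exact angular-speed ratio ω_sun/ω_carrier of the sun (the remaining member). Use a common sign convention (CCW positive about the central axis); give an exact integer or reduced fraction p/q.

32/11

N_ring = 33 + 2·15 = 63
33(ω_s−ω_c) = −63(ω_r−ω_c),  ω_r=0, ω_c=1
ω_s = 1 − (63/33)(0−1) = 32/11
ω_s/ω_c = 32/11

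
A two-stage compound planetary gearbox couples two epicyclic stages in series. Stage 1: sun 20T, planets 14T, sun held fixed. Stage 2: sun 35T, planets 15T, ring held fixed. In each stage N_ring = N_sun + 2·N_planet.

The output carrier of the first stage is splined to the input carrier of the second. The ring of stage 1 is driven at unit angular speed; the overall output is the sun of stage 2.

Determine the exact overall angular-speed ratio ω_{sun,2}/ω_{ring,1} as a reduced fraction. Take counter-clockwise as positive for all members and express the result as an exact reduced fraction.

Stage 1: N_ring = 20 + 2·14 = 48
Stage 1: 20(ω_s−ω_c) = −48(ω_r−ω_c),  ω_s=0, ω_r=1
Stage 1: 20(0−ω_c) = −48(1−ω_c)  ⇒  68ω_c = 48  ⇒  ω_c = 12/17
  ⇒ ω_c¹/ω_r¹ = 12/17
Stage 2: N_ring = 35 + 2·15 = 65
Stage 2: 35(ω_s−ω_c) = −65(ω_r−ω_c),  ω_r=0, ω_c=1
Stage 2: ω_s = 1 − (65/35)(0−1) = 20/7
  ⇒ ω_s²/ω_c² = 20/7
Coupling ω_c² = ω_c¹ ⇒ overall = 12/17 × 20/7 = 240/119

240/119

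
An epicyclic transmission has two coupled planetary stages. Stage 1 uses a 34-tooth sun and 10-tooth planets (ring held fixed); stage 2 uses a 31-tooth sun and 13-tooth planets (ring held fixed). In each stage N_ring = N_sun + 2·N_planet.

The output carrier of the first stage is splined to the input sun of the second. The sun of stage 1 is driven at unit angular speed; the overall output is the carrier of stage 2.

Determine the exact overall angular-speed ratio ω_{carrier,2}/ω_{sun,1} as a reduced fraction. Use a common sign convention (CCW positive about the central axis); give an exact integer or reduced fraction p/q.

Stage 1: N_ring = 34 + 2·10 = 54
Stage 1: 34(ω_s−ω_c) = −54(ω_r−ω_c),  ω_r=0, ω_s=1
Stage 1: 34(1−ω_c) = −54(0−ω_c)  ⇒  88ω_c = 34  ⇒  ω_c = 17/44
  ⇒ ω_c¹/ω_s¹ = 17/44
Stage 2: N_ring = 31 + 2·13 = 57
Stage 2: 31(ω_s−ω_c) = −57(ω_r−ω_c),  ω_r=0, ω_s=1
Stage 2: 31(1−ω_c) = −57(0−ω_c)  ⇒  88ω_c = 31  ⇒  ω_c = 31/88
  ⇒ ω_c²/ω_s² = 31/88
Coupling ω_s² = ω_c¹ ⇒ overall = 17/44 × 31/88 = 527/3872

527/3872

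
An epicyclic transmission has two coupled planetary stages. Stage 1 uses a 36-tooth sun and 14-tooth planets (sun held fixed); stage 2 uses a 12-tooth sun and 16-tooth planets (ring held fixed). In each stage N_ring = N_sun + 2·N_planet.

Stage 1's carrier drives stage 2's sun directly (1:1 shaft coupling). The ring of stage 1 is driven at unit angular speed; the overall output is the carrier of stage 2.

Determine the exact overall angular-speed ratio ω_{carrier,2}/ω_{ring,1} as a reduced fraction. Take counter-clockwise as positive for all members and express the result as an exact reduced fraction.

24/175

Stage 1: N_ring = 36 + 2·14 = 64
Stage 1: 36(ω_s−ω_c) = −64(ω_r−ω_c),  ω_s=0, ω_r=1
Stage 1: 36(0−ω_c) = −64(1−ω_c)  ⇒  100ω_c = 64  ⇒  ω_c = 16/25
  ⇒ ω_c¹/ω_r¹ = 16/25
Stage 2: N_ring = 12 + 2·16 = 44
Stage 2: 12(ω_s−ω_c) = −44(ω_r−ω_c),  ω_r=0, ω_s=1
Stage 2: 12(1−ω_c) = −44(0−ω_c)  ⇒  56ω_c = 12  ⇒  ω_c = 3/14
  ⇒ ω_c²/ω_s² = 3/14
Coupling ω_s² = ω_c¹ ⇒ overall = 16/25 × 3/14 = 24/175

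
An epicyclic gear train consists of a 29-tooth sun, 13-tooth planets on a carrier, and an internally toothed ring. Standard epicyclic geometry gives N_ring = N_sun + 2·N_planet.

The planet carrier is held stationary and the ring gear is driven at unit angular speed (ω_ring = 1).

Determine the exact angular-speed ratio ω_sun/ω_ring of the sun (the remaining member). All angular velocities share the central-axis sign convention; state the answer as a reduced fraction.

-55/29

N_ring = 29 + 2·13 = 55
29(ω_s−ω_c) = −55(ω_r−ω_c),  ω_c=0, ω_r=1
ω_s = 0 − (55/29)(1−0) = -55/29
ω_s/ω_r = -55/29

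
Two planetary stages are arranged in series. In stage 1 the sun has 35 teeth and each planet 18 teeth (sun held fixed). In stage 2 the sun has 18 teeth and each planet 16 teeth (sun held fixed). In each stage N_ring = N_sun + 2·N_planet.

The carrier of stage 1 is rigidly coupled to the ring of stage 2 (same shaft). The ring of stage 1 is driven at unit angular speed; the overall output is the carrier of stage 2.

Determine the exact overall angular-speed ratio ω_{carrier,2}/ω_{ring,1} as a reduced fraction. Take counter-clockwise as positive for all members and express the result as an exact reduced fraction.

Stage 1: N_ring = 35 + 2·18 = 71
Stage 1: 35(ω_s−ω_c) = −71(ω_r−ω_c),  ω_s=0, ω_r=1
Stage 1: 35(0−ω_c) = −71(1−ω_c)  ⇒  106ω_c = 71  ⇒  ω_c = 71/106
  ⇒ ω_c¹/ω_r¹ = 71/106
Stage 2: N_ring = 18 + 2·16 = 50
Stage 2: 18(ω_s−ω_c) = −50(ω_r−ω_c),  ω_s=0, ω_r=1
Stage 2: 18(0−ω_c) = −50(1−ω_c)  ⇒  68ω_c = 50  ⇒  ω_c = 25/34
  ⇒ ω_c²/ω_r² = 25/34
Coupling ω_r² = ω_c¹ ⇒ overall = 71/106 × 25/34 = 1775/3604

1775/3604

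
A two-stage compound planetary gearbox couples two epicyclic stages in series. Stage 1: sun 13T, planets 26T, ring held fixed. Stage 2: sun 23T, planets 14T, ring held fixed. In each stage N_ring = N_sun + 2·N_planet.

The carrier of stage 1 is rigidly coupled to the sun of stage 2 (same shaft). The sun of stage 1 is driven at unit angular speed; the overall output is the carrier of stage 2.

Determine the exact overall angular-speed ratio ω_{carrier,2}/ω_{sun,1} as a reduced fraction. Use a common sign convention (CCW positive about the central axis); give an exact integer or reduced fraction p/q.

23/444

Stage 1: N_ring = 13 + 2·26 = 65
Stage 1: 13(ω_s−ω_c) = −65(ω_r−ω_c),  ω_r=0, ω_s=1
Stage 1: 13(1−ω_c) = −65(0−ω_c)  ⇒  78ω_c = 13  ⇒  ω_c = 1/6
  ⇒ ω_c¹/ω_s¹ = 1/6
Stage 2: N_ring = 23 + 2·14 = 51
Stage 2: 23(ω_s−ω_c) = −51(ω_r−ω_c),  ω_r=0, ω_s=1
Stage 2: 23(1−ω_c) = −51(0−ω_c)  ⇒  74ω_c = 23  ⇒  ω_c = 23/74
  ⇒ ω_c²/ω_s² = 23/74
Coupling ω_s² = ω_c¹ ⇒ overall = 1/6 × 23/74 = 23/444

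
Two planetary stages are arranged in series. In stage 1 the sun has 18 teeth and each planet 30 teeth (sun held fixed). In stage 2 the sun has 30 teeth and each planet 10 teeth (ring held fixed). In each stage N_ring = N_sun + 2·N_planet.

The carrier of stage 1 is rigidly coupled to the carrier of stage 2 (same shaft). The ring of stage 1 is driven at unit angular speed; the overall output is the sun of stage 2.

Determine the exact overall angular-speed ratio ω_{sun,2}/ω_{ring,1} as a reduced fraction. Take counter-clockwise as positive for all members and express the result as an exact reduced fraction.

13/6

Stage 1: N_ring = 18 + 2·30 = 78
Stage 1: 18(ω_s−ω_c) = −78(ω_r−ω_c),  ω_s=0, ω_r=1
Stage 1: 18(0−ω_c) = −78(1−ω_c)  ⇒  96ω_c = 78  ⇒  ω_c = 13/16
  ⇒ ω_c¹/ω_r¹ = 13/16
Stage 2: N_ring = 30 + 2·10 = 50
Stage 2: 30(ω_s−ω_c) = −50(ω_r−ω_c),  ω_r=0, ω_c=1
Stage 2: ω_s = 1 − (50/30)(0−1) = 8/3
  ⇒ ω_s²/ω_c² = 8/3
Coupling ω_c² = ω_c¹ ⇒ overall = 13/16 × 8/3 = 13/6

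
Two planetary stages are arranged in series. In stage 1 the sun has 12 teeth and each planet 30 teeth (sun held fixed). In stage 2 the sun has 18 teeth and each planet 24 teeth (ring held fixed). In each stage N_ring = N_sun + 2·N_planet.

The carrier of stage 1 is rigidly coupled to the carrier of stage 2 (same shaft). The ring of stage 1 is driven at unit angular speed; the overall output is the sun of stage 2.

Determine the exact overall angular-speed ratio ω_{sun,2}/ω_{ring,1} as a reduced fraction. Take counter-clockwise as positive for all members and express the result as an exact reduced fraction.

4

Stage 1: N_ring = 12 + 2·30 = 72
Stage 1: 12(ω_s−ω_c) = −72(ω_r−ω_c),  ω_s=0, ω_r=1
Stage 1: 12(0−ω_c) = −72(1−ω_c)  ⇒  84ω_c = 72  ⇒  ω_c = 6/7
  ⇒ ω_c¹/ω_r¹ = 6/7
Stage 2: N_ring = 18 + 2·24 = 66
Stage 2: 18(ω_s−ω_c) = −66(ω_r−ω_c),  ω_r=0, ω_c=1
Stage 2: ω_s = 1 − (66/18)(0−1) = 14/3
  ⇒ ω_s²/ω_c² = 14/3
Coupling ω_c² = ω_c¹ ⇒ overall = 6/7 × 14/3 = 4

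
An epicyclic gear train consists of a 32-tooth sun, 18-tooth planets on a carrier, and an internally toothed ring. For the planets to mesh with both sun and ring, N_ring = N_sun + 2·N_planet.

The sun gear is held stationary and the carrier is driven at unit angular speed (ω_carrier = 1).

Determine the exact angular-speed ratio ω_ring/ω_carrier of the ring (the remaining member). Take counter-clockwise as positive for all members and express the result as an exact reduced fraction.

N_ring = 32 + 2·18 = 68
32(ω_s−ω_c) = −68(ω_r−ω_c),  ω_s=0, ω_c=1
ω_r = 1 − (32/68)(0−1) = 25/17
ω_r/ω_c = 25/17

25/17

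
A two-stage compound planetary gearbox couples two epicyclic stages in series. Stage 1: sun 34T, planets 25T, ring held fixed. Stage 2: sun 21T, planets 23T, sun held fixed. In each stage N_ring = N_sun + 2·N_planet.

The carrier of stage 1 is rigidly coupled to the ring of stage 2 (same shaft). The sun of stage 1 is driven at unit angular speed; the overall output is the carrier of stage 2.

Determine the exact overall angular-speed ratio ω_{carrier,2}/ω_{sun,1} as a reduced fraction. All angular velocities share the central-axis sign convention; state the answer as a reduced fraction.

1139/5192

Stage 1: N_ring = 34 + 2·25 = 84
Stage 1: 34(ω_s−ω_c) = −84(ω_r−ω_c),  ω_r=0, ω_s=1
Stage 1: 34(1−ω_c) = −84(0−ω_c)  ⇒  118ω_c = 34  ⇒  ω_c = 17/59
  ⇒ ω_c¹/ω_s¹ = 17/59
Stage 2: N_ring = 21 + 2·23 = 67
Stage 2: 21(ω_s−ω_c) = −67(ω_r−ω_c),  ω_s=0, ω_r=1
Stage 2: 21(0−ω_c) = −67(1−ω_c)  ⇒  88ω_c = 67  ⇒  ω_c = 67/88
  ⇒ ω_c²/ω_r² = 67/88
Coupling ω_r² = ω_c¹ ⇒ overall = 17/59 × 67/88 = 1139/5192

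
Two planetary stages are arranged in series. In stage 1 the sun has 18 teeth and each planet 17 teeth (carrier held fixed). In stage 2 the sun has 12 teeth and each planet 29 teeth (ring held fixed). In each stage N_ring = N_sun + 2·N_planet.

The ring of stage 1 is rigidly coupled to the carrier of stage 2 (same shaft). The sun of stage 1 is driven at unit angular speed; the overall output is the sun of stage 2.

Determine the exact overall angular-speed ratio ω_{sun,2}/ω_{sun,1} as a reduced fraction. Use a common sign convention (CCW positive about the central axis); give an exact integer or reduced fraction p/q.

Stage 1: N_ring = 18 + 2·17 = 52
Stage 1: 18(ω_s−ω_c) = −52(ω_r−ω_c),  ω_c=0, ω_s=1
Stage 1: ω_r = 0 − (18/52)(1−0) = -9/26
  ⇒ ω_r¹/ω_s¹ = -9/26
Stage 2: N_ring = 12 + 2·29 = 70
Stage 2: 12(ω_s−ω_c) = −70(ω_r−ω_c),  ω_r=0, ω_c=1
Stage 2: ω_s = 1 − (70/12)(0−1) = 41/6
  ⇒ ω_s²/ω_c² = 41/6
Coupling ω_c² = ω_r¹ ⇒ overall = -9/26 × 41/6 = -123/52

-123/52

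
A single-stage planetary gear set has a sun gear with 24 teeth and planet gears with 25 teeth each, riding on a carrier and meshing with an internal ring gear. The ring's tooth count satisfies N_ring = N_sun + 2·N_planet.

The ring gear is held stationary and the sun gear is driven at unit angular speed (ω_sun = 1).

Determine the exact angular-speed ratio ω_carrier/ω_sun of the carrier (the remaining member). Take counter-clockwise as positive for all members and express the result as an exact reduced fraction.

N_ring = 24 + 2·25 = 74
24(ω_s−ω_c) = −74(ω_r−ω_c),  ω_r=0, ω_s=1
24(1−ω_c) = −74(0−ω_c)  ⇒  98ω_c = 24  ⇒  ω_c = 12/49
ω_c/ω_s = 12/49

12/49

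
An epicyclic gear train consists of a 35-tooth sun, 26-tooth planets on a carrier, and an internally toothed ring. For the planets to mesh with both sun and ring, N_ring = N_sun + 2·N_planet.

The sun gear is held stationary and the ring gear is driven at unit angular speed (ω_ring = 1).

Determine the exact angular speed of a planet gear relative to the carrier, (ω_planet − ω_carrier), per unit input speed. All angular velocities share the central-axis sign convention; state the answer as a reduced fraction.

3045/3172

N_ring = 35 + 2·26 = 87
35(ω_s−ω_c) = −87(ω_r−ω_c),  ω_s=0, ω_r=1
35(0−ω_c) = −87(1−ω_c)  ⇒  122ω_c = 87  ⇒  ω_c = 87/122
sun–planet: 35·(0−87/122) = −26·(ω_p−ω_c)  ⇒  ω_p−ω_c = −(35/26)·(-87/122) = 3045/3172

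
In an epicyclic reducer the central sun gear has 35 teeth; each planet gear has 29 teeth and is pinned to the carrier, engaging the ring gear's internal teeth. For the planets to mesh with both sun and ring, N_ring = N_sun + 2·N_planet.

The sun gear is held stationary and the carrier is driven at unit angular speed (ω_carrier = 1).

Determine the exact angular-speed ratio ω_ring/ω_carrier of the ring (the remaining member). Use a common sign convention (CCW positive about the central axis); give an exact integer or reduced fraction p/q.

N_ring = 35 + 2·29 = 93
35(ω_s−ω_c) = −93(ω_r−ω_c),  ω_s=0, ω_c=1
ω_r = 1 − (35/93)(0−1) = 128/93
ω_r/ω_c = 128/93

128/93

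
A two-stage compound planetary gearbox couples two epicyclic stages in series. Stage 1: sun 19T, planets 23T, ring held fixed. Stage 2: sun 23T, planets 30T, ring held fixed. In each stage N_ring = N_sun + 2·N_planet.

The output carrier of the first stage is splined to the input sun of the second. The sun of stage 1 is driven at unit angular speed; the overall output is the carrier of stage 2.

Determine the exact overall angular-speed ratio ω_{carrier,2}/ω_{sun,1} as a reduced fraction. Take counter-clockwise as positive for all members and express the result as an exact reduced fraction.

437/8904

Stage 1: N_ring = 19 + 2·23 = 65
Stage 1: 19(ω_s−ω_c) = −65(ω_r−ω_c),  ω_r=0, ω_s=1
Stage 1: 19(1−ω_c) = −65(0−ω_c)  ⇒  84ω_c = 19  ⇒  ω_c = 19/84
  ⇒ ω_c¹/ω_s¹ = 19/84
Stage 2: N_ring = 23 + 2·30 = 83
Stage 2: 23(ω_s−ω_c) = −83(ω_r−ω_c),  ω_r=0, ω_s=1
Stage 2: 23(1−ω_c) = −83(0−ω_c)  ⇒  106ω_c = 23  ⇒  ω_c = 23/106
  ⇒ ω_c²/ω_s² = 23/106
Coupling ω_s² = ω_c¹ ⇒ overall = 19/84 × 23/106 = 437/8904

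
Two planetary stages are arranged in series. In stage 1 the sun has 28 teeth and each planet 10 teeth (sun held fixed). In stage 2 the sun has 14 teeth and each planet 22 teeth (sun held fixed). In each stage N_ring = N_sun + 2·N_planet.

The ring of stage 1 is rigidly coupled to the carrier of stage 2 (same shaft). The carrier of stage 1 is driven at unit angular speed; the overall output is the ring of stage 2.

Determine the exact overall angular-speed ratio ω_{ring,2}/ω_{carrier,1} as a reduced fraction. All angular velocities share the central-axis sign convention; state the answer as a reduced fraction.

57/29

Stage 1: N_ring = 28 + 2·10 = 48
Stage 1: 28(ω_s−ω_c) = −48(ω_r−ω_c),  ω_s=0, ω_c=1
Stage 1: ω_r = 1 − (28/48)(0−1) = 19/12
  ⇒ ω_r¹/ω_c¹ = 19/12
Stage 2: N_ring = 14 + 2·22 = 58
Stage 2: 14(ω_s−ω_c) = −58(ω_r−ω_c),  ω_s=0, ω_c=1
Stage 2: ω_r = 1 − (14/58)(0−1) = 36/29
  ⇒ ω_r²/ω_c² = 36/29
Coupling ω_c² = ω_r¹ ⇒ overall = 19/12 × 36/29 = 57/29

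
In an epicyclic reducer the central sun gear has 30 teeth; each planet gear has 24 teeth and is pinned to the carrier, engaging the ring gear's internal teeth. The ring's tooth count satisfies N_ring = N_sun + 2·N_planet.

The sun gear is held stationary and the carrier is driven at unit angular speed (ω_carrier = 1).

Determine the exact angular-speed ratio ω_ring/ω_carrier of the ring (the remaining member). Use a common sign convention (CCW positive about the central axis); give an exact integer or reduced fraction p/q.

N_ring = 30 + 2·24 = 78
30(ω_s−ω_c) = −78(ω_r−ω_c),  ω_s=0, ω_c=1
ω_r = 1 − (30/78)(0−1) = 18/13
ω_r/ω_c = 18/13

18/13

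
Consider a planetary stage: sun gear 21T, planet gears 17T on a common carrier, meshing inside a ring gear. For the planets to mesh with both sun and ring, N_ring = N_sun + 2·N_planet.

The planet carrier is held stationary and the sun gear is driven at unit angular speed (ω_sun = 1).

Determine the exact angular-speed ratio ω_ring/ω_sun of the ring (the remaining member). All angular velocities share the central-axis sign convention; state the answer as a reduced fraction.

-21/55

N_ring = 21 + 2·17 = 55
21(ω_s−ω_c) = −55(ω_r−ω_c),  ω_c=0, ω_s=1
ω_r = 0 − (21/55)(1−0) = -21/55
ω_r/ω_s = -21/55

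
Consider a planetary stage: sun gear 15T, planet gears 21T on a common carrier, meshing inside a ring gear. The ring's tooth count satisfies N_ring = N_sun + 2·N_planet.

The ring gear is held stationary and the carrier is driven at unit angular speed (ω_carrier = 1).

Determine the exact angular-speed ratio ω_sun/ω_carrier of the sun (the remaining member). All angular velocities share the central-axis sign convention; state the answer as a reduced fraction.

24/5

N_ring = 15 + 2·21 = 57
15(ω_s−ω_c) = −57(ω_r−ω_c),  ω_r=0, ω_c=1
ω_s = 1 − (57/15)(0−1) = 24/5
ω_s/ω_c = 24/5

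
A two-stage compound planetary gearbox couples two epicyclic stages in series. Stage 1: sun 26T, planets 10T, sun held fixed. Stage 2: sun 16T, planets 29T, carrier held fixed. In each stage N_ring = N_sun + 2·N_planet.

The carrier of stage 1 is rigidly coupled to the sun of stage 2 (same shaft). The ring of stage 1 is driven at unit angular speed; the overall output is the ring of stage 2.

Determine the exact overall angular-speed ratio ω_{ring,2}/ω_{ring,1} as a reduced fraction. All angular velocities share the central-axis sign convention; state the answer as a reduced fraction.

Stage 1: N_ring = 26 + 2·10 = 46
Stage 1: 26(ω_s−ω_c) = −46(ω_r−ω_c),  ω_s=0, ω_r=1
Stage 1: 26(0−ω_c) = −46(1−ω_c)  ⇒  72ω_c = 46  ⇒  ω_c = 23/36
  ⇒ ω_c¹/ω_r¹ = 23/36
Stage 2: N_ring = 16 + 2·29 = 74
Stage 2: 16(ω_s−ω_c) = −74(ω_r−ω_c),  ω_c=0, ω_s=1
Stage 2: ω_r = 0 − (16/74)(1−0) = -8/37
  ⇒ ω_r²/ω_s² = -8/37
Coupling ω_s² = ω_c¹ ⇒ overall = 23/36 × -8/37 = -46/333

-46/333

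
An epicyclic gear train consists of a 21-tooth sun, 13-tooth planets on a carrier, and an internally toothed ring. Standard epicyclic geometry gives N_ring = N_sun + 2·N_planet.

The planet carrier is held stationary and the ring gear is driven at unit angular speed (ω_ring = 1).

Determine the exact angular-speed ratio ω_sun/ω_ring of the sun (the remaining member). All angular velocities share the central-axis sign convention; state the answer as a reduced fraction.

N_ring = 21 + 2·13 = 47
21(ω_s−ω_c) = −47(ω_r−ω_c),  ω_c=0, ω_r=1
ω_s = 0 − (47/21)(1−0) = -47/21
ω_s/ω_r = -47/21

-47/21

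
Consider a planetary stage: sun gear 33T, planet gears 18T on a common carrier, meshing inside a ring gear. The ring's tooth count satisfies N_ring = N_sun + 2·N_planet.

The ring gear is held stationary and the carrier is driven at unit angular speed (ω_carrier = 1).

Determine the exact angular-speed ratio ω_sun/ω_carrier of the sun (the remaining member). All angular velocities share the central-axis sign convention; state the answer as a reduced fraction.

34/11

N_ring = 33 + 2·18 = 69
33(ω_s−ω_c) = −69(ω_r−ω_c),  ω_r=0, ω_c=1
ω_s = 1 − (69/33)(0−1) = 34/11
ω_s/ω_c = 34/11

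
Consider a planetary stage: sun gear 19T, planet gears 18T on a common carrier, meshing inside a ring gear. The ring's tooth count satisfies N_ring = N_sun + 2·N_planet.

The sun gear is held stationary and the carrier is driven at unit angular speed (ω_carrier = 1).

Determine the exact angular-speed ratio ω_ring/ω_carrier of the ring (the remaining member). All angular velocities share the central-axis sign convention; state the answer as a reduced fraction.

N_ring = 19 + 2·18 = 55
19(ω_s−ω_c) = −55(ω_r−ω_c),  ω_s=0, ω_c=1
ω_r = 1 − (19/55)(0−1) = 74/55
ω_r/ω_c = 74/55

74/55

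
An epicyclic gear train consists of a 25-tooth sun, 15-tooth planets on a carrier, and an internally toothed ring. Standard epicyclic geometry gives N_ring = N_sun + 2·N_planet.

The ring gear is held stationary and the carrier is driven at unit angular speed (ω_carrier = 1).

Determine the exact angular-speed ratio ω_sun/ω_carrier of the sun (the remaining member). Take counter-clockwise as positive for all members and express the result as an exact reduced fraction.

16/5

N_ring = 25 + 2·15 = 55
25(ω_s−ω_c) = −55(ω_r−ω_c),  ω_r=0, ω_c=1
ω_s = 1 − (55/25)(0−1) = 16/5
ω_s/ω_c = 16/5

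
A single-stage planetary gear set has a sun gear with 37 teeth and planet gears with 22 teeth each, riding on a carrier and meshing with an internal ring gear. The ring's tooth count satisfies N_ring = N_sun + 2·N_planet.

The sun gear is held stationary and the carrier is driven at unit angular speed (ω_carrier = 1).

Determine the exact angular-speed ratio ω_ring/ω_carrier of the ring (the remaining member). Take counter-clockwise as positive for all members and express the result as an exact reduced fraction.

118/81

N_ring = 37 + 2·22 = 81
37(ω_s−ω_c) = −81(ω_r−ω_c),  ω_s=0, ω_c=1
ω_r = 1 − (37/81)(0−1) = 118/81
ω_r/ω_c = 118/81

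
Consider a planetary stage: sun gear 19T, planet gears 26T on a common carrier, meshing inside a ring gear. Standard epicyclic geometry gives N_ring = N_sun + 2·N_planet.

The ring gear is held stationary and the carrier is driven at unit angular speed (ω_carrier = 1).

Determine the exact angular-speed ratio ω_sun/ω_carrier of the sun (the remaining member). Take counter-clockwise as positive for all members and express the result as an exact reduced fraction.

90/19

N_ring = 19 + 2·26 = 71
19(ω_s−ω_c) = −71(ω_r−ω_c),  ω_r=0, ω_c=1
ω_s = 1 − (71/19)(0−1) = 90/19
ω_s/ω_c = 90/19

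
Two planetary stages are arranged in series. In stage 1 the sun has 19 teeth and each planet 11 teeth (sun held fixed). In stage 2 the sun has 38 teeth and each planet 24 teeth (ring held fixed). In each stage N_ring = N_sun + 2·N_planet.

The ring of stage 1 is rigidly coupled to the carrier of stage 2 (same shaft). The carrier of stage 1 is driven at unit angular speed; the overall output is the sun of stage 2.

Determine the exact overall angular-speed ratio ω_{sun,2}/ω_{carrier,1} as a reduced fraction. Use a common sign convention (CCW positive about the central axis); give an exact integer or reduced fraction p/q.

3720/779

Stage 1: N_ring = 19 + 2·11 = 41
Stage 1: 19(ω_s−ω_c) = −41(ω_r−ω_c),  ω_s=0, ω_c=1
Stage 1: ω_r = 1 − (19/41)(0−1) = 60/41
  ⇒ ω_r¹/ω_c¹ = 60/41
Stage 2: N_ring = 38 + 2·24 = 86
Stage 2: 38(ω_s−ω_c) = −86(ω_r−ω_c),  ω_r=0, ω_c=1
Stage 2: ω_s = 1 − (86/38)(0−1) = 62/19
  ⇒ ω_s²/ω_c² = 62/19
Coupling ω_c² = ω_r¹ ⇒ overall = 60/41 × 62/19 = 3720/779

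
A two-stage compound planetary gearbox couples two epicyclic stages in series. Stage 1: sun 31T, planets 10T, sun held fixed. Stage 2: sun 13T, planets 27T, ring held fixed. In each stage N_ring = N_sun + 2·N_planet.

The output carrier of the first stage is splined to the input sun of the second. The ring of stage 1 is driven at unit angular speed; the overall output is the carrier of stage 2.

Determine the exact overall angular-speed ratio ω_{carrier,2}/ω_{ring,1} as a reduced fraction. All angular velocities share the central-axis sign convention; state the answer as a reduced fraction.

Stage 1: N_ring = 31 + 2·10 = 51
Stage 1: 31(ω_s−ω_c) = −51(ω_r−ω_c),  ω_s=0, ω_r=1
Stage 1: 31(0−ω_c) = −51(1−ω_c)  ⇒  82ω_c = 51  ⇒  ω_c = 51/82
  ⇒ ω_c¹/ω_r¹ = 51/82
Stage 2: N_ring = 13 + 2·27 = 67
Stage 2: 13(ω_s−ω_c) = −67(ω_r−ω_c),  ω_r=0, ω_s=1
Stage 2: 13(1−ω_c) = −67(0−ω_c)  ⇒  80ω_c = 13  ⇒  ω_c = 13/80
  ⇒ ω_c²/ω_s² = 13/80
Coupling ω_s² = ω_c¹ ⇒ overall = 51/82 × 13/80 = 663/6560

663/6560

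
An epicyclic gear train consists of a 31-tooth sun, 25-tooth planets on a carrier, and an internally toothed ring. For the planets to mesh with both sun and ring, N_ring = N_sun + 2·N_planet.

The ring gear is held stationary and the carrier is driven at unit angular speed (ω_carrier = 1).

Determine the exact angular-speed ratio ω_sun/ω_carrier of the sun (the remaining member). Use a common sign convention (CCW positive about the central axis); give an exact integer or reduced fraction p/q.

112/31

N_ring = 31 + 2·25 = 81
31(ω_s−ω_c) = −81(ω_r−ω_c),  ω_r=0, ω_c=1
ω_s = 1 − (81/31)(0−1) = 112/31
ω_s/ω_c = 112/31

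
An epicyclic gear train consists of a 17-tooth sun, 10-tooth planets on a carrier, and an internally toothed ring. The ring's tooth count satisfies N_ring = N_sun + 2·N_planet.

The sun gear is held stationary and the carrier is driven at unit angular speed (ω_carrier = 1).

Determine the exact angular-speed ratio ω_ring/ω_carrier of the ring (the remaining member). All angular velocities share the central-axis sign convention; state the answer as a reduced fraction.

54/37

N_ring = 17 + 2·10 = 37
17(ω_s−ω_c) = −37(ω_r−ω_c),  ω_s=0, ω_c=1
ω_r = 1 − (17/37)(0−1) = 54/37
ω_r/ω_c = 54/37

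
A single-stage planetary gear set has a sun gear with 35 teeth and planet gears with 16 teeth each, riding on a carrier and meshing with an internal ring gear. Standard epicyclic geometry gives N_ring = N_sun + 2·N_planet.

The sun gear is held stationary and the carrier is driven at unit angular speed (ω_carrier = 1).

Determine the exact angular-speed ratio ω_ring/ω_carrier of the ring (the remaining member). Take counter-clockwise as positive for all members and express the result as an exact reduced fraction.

102/67

N_ring = 35 + 2·16 = 67
35(ω_s−ω_c) = −67(ω_r−ω_c),  ω_s=0, ω_c=1
ω_r = 1 − (35/67)(0−1) = 102/67
ω_r/ω_c = 102/67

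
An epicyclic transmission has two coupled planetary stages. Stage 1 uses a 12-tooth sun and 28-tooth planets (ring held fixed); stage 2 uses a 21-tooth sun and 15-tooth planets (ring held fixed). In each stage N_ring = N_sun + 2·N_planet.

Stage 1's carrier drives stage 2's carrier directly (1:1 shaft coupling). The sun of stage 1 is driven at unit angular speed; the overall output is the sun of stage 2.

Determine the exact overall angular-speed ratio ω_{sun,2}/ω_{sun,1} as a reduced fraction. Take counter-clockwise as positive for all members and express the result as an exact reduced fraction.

18/35

Stage 1: N_ring = 12 + 2·28 = 68
Stage 1: 12(ω_s−ω_c) = −68(ω_r−ω_c),  ω_r=0, ω_s=1
Stage 1: 12(1−ω_c) = −68(0−ω_c)  ⇒  80ω_c = 12  ⇒  ω_c = 3/20
  ⇒ ω_c¹/ω_s¹ = 3/20
Stage 2: N_ring = 21 + 2·15 = 51
Stage 2: 21(ω_s−ω_c) = −51(ω_r−ω_c),  ω_r=0, ω_c=1
Stage 2: ω_s = 1 − (51/21)(0−1) = 24/7
  ⇒ ω_s²/ω_c² = 24/7
Coupling ω_c² = ω_c¹ ⇒ overall = 3/20 × 24/7 = 18/35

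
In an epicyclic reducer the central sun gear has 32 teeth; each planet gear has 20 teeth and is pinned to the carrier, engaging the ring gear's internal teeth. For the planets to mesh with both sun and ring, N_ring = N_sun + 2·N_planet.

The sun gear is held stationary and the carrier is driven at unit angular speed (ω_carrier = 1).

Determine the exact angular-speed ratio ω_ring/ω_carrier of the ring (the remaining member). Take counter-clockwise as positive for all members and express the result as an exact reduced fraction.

N_ring = 32 + 2·20 = 72
32(ω_s−ω_c) = −72(ω_r−ω_c),  ω_s=0, ω_c=1
ω_r = 1 − (32/72)(0−1) = 13/9
ω_r/ω_c = 13/9

13/9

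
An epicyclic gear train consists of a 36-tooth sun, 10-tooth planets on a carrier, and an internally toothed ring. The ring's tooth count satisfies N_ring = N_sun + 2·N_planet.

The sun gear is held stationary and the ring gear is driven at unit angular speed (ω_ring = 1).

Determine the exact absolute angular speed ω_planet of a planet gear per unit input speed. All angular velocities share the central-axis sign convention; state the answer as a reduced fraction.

N_ring = 36 + 2·10 = 56
36(ω_s−ω_c) = −56(ω_r−ω_c),  ω_s=0, ω_r=1
36(0−ω_c) = −56(1−ω_c)  ⇒  92ω_c = 56  ⇒  ω_c = 14/23
sun–planet: 36·(0−14/23) = −10·(ω_p−ω_c)  ⇒  ω_p−ω_c = −(36/10)·(-14/23) = 252/115
ω_p = 14/23 + 252/115 = 14/5

14/5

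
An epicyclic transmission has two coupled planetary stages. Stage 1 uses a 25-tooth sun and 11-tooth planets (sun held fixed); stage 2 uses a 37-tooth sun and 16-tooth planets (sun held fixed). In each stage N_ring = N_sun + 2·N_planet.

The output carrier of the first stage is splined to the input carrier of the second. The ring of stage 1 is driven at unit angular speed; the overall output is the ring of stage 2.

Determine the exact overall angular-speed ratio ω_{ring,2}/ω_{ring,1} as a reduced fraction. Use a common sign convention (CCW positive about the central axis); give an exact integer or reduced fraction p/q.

2491/2484

Stage 1: N_ring = 25 + 2·11 = 47
Stage 1: 25(ω_s−ω_c) = −47(ω_r−ω_c),  ω_s=0, ω_r=1
Stage 1: 25(0−ω_c) = −47(1−ω_c)  ⇒  72ω_c = 47  ⇒  ω_c = 47/72
  ⇒ ω_c¹/ω_r¹ = 47/72
Stage 2: N_ring = 37 + 2·16 = 69
Stage 2: 37(ω_s−ω_c) = −69(ω_r−ω_c),  ω_s=0, ω_c=1
Stage 2: ω_r = 1 − (37/69)(0−1) = 106/69
  ⇒ ω_r²/ω_c² = 106/69
Coupling ω_c² = ω_c¹ ⇒ overall = 47/72 × 106/69 = 2491/2484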